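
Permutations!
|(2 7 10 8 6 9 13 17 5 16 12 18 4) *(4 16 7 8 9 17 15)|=33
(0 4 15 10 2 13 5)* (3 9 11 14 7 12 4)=[3, 1, 13, 9, 15, 0, 6, 12, 8, 11, 2, 14, 4, 5, 7, 10]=(0 3 9 11 14 7 12 4 15 10 2 13 5)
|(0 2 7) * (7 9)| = 4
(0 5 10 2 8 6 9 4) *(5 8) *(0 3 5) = (0 8 6 9 4 3 5 10 2) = [8, 1, 0, 5, 3, 10, 9, 7, 6, 4, 2]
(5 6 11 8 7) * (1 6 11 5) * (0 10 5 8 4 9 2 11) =[10, 6, 11, 3, 9, 0, 8, 1, 7, 2, 5, 4] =(0 10 5)(1 6 8 7)(2 11 4 9)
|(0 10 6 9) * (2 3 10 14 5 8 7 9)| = |(0 14 5 8 7 9)(2 3 10 6)| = 12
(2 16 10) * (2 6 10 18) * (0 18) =[18, 1, 16, 3, 4, 5, 10, 7, 8, 9, 6, 11, 12, 13, 14, 15, 0, 17, 2] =(0 18 2 16)(6 10)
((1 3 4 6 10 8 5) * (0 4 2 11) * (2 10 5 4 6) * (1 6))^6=((0 1 3 10 8 4 2 11)(5 6))^6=(0 2 8 3)(1 11 4 10)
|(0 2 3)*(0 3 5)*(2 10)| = 4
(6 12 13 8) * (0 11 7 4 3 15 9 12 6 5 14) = [11, 1, 2, 15, 3, 14, 6, 4, 5, 12, 10, 7, 13, 8, 0, 9] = (0 11 7 4 3 15 9 12 13 8 5 14)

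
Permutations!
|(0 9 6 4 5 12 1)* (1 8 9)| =|(0 1)(4 5 12 8 9 6)| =6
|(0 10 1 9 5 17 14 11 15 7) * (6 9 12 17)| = 9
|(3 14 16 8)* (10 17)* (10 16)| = |(3 14 10 17 16 8)| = 6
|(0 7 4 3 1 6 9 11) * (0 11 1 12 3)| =|(0 7 4)(1 6 9)(3 12)| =6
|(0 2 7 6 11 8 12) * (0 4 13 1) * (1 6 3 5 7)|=6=|(0 2 1)(3 5 7)(4 13 6 11 8 12)|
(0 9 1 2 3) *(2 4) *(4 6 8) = (0 9 1 6 8 4 2 3) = [9, 6, 3, 0, 2, 5, 8, 7, 4, 1]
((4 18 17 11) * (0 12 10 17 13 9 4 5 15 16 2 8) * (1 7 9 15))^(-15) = (0 12 10 17 11 5 1 7 9 4 18 13 15 16 2 8)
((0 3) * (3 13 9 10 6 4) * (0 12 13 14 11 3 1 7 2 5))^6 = ((0 14 11 3 12 13 9 10 6 4 1 7 2 5))^6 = (0 9 2 12 1 11 6)(3 4 14 10 5 13 7)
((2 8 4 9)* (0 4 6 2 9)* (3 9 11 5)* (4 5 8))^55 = ((0 5 3 9 11 8 6 2 4))^55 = (0 5 3 9 11 8 6 2 4)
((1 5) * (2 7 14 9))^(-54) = ((1 5)(2 7 14 9))^(-54) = (2 14)(7 9)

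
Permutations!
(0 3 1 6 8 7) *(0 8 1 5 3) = (1 6)(3 5)(7 8) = [0, 6, 2, 5, 4, 3, 1, 8, 7]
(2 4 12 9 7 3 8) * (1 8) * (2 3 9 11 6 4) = (1 8 3)(4 12 11 6)(7 9) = [0, 8, 2, 1, 12, 5, 4, 9, 3, 7, 10, 6, 11]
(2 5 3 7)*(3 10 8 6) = (2 5 10 8 6 3 7) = [0, 1, 5, 7, 4, 10, 3, 2, 6, 9, 8]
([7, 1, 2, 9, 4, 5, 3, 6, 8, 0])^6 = (0 7 6 3 9)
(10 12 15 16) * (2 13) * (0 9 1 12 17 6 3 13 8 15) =[9, 12, 8, 13, 4, 5, 3, 7, 15, 1, 17, 11, 0, 2, 14, 16, 10, 6] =(0 9 1 12)(2 8 15 16 10 17 6 3 13)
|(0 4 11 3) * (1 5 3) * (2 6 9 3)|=|(0 4 11 1 5 2 6 9 3)|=9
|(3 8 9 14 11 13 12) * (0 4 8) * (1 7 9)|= 11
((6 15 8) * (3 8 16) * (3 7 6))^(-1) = ((3 8)(6 15 16 7))^(-1) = (3 8)(6 7 16 15)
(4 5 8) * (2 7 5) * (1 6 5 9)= (1 6 5 8 4 2 7 9)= [0, 6, 7, 3, 2, 8, 5, 9, 4, 1]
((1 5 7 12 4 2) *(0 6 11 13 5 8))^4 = ((0 6 11 13 5 7 12 4 2 1 8))^4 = (0 5 2 6 7 1 11 12 8 13 4)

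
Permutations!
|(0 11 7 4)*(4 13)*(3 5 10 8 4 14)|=10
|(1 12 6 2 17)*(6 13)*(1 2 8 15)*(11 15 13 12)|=|(1 11 15)(2 17)(6 8 13)|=6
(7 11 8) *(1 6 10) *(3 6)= (1 3 6 10)(7 11 8)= [0, 3, 2, 6, 4, 5, 10, 11, 7, 9, 1, 8]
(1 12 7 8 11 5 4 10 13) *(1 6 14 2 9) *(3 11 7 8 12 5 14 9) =(1 5 4 10 13 6 9)(2 3 11 14)(7 12 8) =[0, 5, 3, 11, 10, 4, 9, 12, 7, 1, 13, 14, 8, 6, 2]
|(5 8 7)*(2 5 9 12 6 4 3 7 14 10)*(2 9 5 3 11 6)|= |(2 3 7 5 8 14 10 9 12)(4 11 6)|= 9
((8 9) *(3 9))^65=((3 9 8))^65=(3 8 9)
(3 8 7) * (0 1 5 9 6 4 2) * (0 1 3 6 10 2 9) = (0 3 8 7 6 4 9 10 2 1 5) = [3, 5, 1, 8, 9, 0, 4, 6, 7, 10, 2]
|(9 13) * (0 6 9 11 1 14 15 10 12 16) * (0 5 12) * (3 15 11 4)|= |(0 6 9 13 4 3 15 10)(1 14 11)(5 12 16)|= 24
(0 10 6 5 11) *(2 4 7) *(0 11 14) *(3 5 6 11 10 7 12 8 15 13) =(0 7 2 4 12 8 15 13 3 5 14)(10 11) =[7, 1, 4, 5, 12, 14, 6, 2, 15, 9, 11, 10, 8, 3, 0, 13]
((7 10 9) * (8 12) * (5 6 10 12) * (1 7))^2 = (1 12 5 10)(6 9 7 8)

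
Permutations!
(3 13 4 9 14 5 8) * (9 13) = (3 9 14 5 8)(4 13) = [0, 1, 2, 9, 13, 8, 6, 7, 3, 14, 10, 11, 12, 4, 5]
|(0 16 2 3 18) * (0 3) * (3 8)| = |(0 16 2)(3 18 8)| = 3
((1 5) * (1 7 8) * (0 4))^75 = (0 4)(1 8 7 5)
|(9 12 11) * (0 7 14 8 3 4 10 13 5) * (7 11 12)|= |(0 11 9 7 14 8 3 4 10 13 5)|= 11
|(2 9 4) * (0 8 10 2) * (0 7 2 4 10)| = |(0 8)(2 9 10 4 7)| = 10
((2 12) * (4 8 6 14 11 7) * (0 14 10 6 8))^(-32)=((0 14 11 7 4)(2 12)(6 10))^(-32)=(0 7 14 4 11)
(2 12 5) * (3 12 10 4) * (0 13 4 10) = (0 13 4 3 12 5 2) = [13, 1, 0, 12, 3, 2, 6, 7, 8, 9, 10, 11, 5, 4]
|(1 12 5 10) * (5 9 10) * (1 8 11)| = 6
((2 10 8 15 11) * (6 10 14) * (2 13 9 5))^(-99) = (2 14 6 10 8 15 11 13 9 5)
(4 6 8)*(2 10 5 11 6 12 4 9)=(2 10 5 11 6 8 9)(4 12)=[0, 1, 10, 3, 12, 11, 8, 7, 9, 2, 5, 6, 4]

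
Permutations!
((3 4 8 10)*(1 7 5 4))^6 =((1 7 5 4 8 10 3))^6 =(1 3 10 8 4 5 7)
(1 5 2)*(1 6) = (1 5 2 6) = [0, 5, 6, 3, 4, 2, 1]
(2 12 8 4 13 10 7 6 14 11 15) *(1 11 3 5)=(1 11 15 2 12 8 4 13 10 7 6 14 3 5)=[0, 11, 12, 5, 13, 1, 14, 6, 4, 9, 7, 15, 8, 10, 3, 2]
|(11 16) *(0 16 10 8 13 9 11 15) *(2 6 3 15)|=|(0 16 2 6 3 15)(8 13 9 11 10)|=30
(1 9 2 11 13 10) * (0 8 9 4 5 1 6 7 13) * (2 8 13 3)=[13, 4, 11, 2, 5, 1, 7, 3, 9, 8, 6, 0, 12, 10]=(0 13 10 6 7 3 2 11)(1 4 5)(8 9)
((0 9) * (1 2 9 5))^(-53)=((0 5 1 2 9))^(-53)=(0 1 9 5 2)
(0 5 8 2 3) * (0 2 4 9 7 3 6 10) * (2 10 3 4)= (0 5 8 2 6 3 10)(4 9 7)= [5, 1, 6, 10, 9, 8, 3, 4, 2, 7, 0]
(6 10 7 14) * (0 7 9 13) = (0 7 14 6 10 9 13) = [7, 1, 2, 3, 4, 5, 10, 14, 8, 13, 9, 11, 12, 0, 6]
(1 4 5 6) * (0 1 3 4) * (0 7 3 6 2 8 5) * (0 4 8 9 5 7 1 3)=(0 3 8 7)(2 9 5)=[3, 1, 9, 8, 4, 2, 6, 0, 7, 5]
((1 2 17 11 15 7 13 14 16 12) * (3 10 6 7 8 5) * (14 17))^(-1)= ((1 2 14 16 12)(3 10 6 7 13 17 11 15 8 5))^(-1)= (1 12 16 14 2)(3 5 8 15 11 17 13 7 6 10)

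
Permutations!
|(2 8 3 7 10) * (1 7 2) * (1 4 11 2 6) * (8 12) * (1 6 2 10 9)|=12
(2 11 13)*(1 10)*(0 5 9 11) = (0 5 9 11 13 2)(1 10) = [5, 10, 0, 3, 4, 9, 6, 7, 8, 11, 1, 13, 12, 2]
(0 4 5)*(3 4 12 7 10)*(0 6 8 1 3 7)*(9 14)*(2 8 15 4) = (0 12)(1 3 2 8)(4 5 6 15)(7 10)(9 14) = [12, 3, 8, 2, 5, 6, 15, 10, 1, 14, 7, 11, 0, 13, 9, 4]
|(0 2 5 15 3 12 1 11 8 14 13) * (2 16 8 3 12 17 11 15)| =30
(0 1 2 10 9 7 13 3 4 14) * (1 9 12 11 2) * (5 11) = (0 9 7 13 3 4 14)(2 10 12 5 11) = [9, 1, 10, 4, 14, 11, 6, 13, 8, 7, 12, 2, 5, 3, 0]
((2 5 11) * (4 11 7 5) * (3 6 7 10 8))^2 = (2 11 4)(3 7 10)(5 8 6) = ((2 4 11)(3 6 7 5 10 8))^2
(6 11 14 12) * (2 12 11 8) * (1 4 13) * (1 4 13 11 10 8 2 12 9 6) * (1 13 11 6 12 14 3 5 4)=[0, 11, 9, 5, 6, 4, 2, 7, 14, 12, 8, 3, 13, 1, 10]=(1 11 3 5 4 6 2 9 12 13)(8 14 10)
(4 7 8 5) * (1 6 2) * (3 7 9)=[0, 6, 1, 7, 9, 4, 2, 8, 5, 3]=(1 6 2)(3 7 8 5 4 9)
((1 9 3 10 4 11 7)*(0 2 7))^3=((0 2 7 1 9 3 10 4 11))^3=(0 1 10)(2 9 4)(3 11 7)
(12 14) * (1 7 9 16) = [0, 7, 2, 3, 4, 5, 6, 9, 8, 16, 10, 11, 14, 13, 12, 15, 1] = (1 7 9 16)(12 14)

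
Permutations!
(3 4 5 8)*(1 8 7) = (1 8 3 4 5 7) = [0, 8, 2, 4, 5, 7, 6, 1, 3]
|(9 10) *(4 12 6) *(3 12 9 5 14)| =|(3 12 6 4 9 10 5 14)| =8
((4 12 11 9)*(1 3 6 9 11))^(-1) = ((1 3 6 9 4 12))^(-1) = (1 12 4 9 6 3)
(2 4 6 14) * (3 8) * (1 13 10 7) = [0, 13, 4, 8, 6, 5, 14, 1, 3, 9, 7, 11, 12, 10, 2] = (1 13 10 7)(2 4 6 14)(3 8)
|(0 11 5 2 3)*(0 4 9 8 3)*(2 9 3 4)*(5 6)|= |(0 11 6 5 9 8 4 3 2)|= 9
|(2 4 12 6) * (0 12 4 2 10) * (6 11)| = |(0 12 11 6 10)| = 5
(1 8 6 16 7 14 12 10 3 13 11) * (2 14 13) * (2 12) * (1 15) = (1 8 6 16 7 13 11 15)(2 14)(3 12 10) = [0, 8, 14, 12, 4, 5, 16, 13, 6, 9, 3, 15, 10, 11, 2, 1, 7]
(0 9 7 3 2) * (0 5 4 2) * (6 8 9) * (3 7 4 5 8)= (0 6 3)(2 8 9 4)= [6, 1, 8, 0, 2, 5, 3, 7, 9, 4]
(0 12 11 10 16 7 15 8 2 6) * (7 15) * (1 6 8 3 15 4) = (0 12 11 10 16 4 1 6)(2 8)(3 15) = [12, 6, 8, 15, 1, 5, 0, 7, 2, 9, 16, 10, 11, 13, 14, 3, 4]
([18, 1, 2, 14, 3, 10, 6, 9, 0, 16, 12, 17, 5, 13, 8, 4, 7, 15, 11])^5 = (0 4 18 3 11 14 17 8 15)(5 12 10)(7 16 9)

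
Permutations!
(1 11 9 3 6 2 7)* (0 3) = (0 3 6 2 7 1 11 9) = [3, 11, 7, 6, 4, 5, 2, 1, 8, 0, 10, 9]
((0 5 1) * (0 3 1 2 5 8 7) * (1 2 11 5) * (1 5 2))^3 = (11)(1 3) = ((0 8 7)(1 3)(2 5 11))^3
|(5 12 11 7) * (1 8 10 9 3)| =20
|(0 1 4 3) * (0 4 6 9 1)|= 6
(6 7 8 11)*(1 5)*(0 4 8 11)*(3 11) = (0 4 8)(1 5)(3 11 6 7) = [4, 5, 2, 11, 8, 1, 7, 3, 0, 9, 10, 6]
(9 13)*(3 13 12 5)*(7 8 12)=(3 13 9 7 8 12 5)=[0, 1, 2, 13, 4, 3, 6, 8, 12, 7, 10, 11, 5, 9]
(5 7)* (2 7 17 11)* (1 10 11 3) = (1 10 11 2 7 5 17 3) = [0, 10, 7, 1, 4, 17, 6, 5, 8, 9, 11, 2, 12, 13, 14, 15, 16, 3]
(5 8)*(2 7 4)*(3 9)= (2 7 4)(3 9)(5 8)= [0, 1, 7, 9, 2, 8, 6, 4, 5, 3]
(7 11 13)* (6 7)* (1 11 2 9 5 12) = (1 11 13 6 7 2 9 5 12) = [0, 11, 9, 3, 4, 12, 7, 2, 8, 5, 10, 13, 1, 6]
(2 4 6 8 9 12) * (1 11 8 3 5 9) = (1 11 8)(2 4 6 3 5 9 12) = [0, 11, 4, 5, 6, 9, 3, 7, 1, 12, 10, 8, 2]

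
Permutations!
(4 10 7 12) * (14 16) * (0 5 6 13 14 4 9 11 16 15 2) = (0 5 6 13 14 15 2)(4 10 7 12 9 11 16) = [5, 1, 0, 3, 10, 6, 13, 12, 8, 11, 7, 16, 9, 14, 15, 2, 4]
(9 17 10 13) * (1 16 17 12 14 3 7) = (1 16 17 10 13 9 12 14 3 7) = [0, 16, 2, 7, 4, 5, 6, 1, 8, 12, 13, 11, 14, 9, 3, 15, 17, 10]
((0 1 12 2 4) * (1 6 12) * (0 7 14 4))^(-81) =(14)(0 2 12 6)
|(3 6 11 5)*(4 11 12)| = |(3 6 12 4 11 5)| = 6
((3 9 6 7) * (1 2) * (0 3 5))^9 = (0 6)(1 2)(3 7)(5 9)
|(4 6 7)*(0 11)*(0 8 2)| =12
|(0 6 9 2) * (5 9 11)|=6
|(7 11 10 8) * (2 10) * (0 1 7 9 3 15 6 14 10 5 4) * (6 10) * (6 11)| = 45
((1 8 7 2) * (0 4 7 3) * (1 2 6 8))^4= (0 8 7)(3 6 4)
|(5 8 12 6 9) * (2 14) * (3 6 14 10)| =9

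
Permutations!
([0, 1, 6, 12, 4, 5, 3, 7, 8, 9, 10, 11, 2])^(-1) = (2 12 3 6)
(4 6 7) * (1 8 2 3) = (1 8 2 3)(4 6 7) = [0, 8, 3, 1, 6, 5, 7, 4, 2]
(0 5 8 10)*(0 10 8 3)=(10)(0 5 3)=[5, 1, 2, 0, 4, 3, 6, 7, 8, 9, 10]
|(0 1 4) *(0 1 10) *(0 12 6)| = |(0 10 12 6)(1 4)| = 4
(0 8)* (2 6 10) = (0 8)(2 6 10) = [8, 1, 6, 3, 4, 5, 10, 7, 0, 9, 2]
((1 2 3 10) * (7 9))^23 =((1 2 3 10)(7 9))^23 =(1 10 3 2)(7 9)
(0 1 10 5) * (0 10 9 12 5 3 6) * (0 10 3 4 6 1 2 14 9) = [2, 0, 14, 1, 6, 3, 10, 7, 8, 12, 4, 11, 5, 13, 9] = (0 2 14 9 12 5 3 1)(4 6 10)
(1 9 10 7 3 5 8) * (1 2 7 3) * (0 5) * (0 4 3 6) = (0 5 8 2 7 1 9 10 6)(3 4) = [5, 9, 7, 4, 3, 8, 0, 1, 2, 10, 6]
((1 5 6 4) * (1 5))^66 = ((4 5 6))^66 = (6)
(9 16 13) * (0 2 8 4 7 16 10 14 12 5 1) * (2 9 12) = (0 9 10 14 2 8 4 7 16 13 12 5 1) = [9, 0, 8, 3, 7, 1, 6, 16, 4, 10, 14, 11, 5, 12, 2, 15, 13]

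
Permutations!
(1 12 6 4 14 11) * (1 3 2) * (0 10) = (0 10)(1 12 6 4 14 11 3 2) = [10, 12, 1, 2, 14, 5, 4, 7, 8, 9, 0, 3, 6, 13, 11]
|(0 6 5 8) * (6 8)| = 2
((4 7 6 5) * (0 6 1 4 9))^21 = (0 6 5 9)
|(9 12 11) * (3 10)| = |(3 10)(9 12 11)| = 6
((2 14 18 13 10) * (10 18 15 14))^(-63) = (2 10)(13 18)(14 15)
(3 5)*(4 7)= (3 5)(4 7)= [0, 1, 2, 5, 7, 3, 6, 4]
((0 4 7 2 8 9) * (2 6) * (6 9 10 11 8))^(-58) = (0 7)(4 9)(8 11 10)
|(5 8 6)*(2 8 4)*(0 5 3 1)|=8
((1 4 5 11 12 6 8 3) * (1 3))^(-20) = ((1 4 5 11 12 6 8))^(-20) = (1 4 5 11 12 6 8)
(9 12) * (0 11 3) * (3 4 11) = (0 3)(4 11)(9 12) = [3, 1, 2, 0, 11, 5, 6, 7, 8, 12, 10, 4, 9]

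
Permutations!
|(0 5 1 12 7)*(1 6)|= |(0 5 6 1 12 7)|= 6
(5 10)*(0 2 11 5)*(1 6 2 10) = (0 10)(1 6 2 11 5) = [10, 6, 11, 3, 4, 1, 2, 7, 8, 9, 0, 5]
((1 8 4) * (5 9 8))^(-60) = ((1 5 9 8 4))^(-60) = (9)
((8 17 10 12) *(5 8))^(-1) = (5 12 10 17 8)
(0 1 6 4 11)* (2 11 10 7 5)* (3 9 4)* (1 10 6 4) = [10, 4, 11, 9, 6, 2, 3, 5, 8, 1, 7, 0] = (0 10 7 5 2 11)(1 4 6 3 9)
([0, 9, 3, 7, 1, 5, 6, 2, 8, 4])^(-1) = [0, 4, 7, 2, 9, 5, 6, 3, 8, 1]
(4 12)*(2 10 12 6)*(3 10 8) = (2 8 3 10 12 4 6) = [0, 1, 8, 10, 6, 5, 2, 7, 3, 9, 12, 11, 4]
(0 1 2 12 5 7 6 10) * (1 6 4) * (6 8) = (0 8 6 10)(1 2 12 5 7 4) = [8, 2, 12, 3, 1, 7, 10, 4, 6, 9, 0, 11, 5]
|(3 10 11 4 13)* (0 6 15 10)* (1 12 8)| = 24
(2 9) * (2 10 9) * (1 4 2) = (1 4 2)(9 10) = [0, 4, 1, 3, 2, 5, 6, 7, 8, 10, 9]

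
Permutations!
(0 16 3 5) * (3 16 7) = [7, 1, 2, 5, 4, 0, 6, 3, 8, 9, 10, 11, 12, 13, 14, 15, 16] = (16)(0 7 3 5)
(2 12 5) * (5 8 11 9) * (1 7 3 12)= (1 7 3 12 8 11 9 5 2)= [0, 7, 1, 12, 4, 2, 6, 3, 11, 5, 10, 9, 8]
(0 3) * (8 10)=(0 3)(8 10)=[3, 1, 2, 0, 4, 5, 6, 7, 10, 9, 8]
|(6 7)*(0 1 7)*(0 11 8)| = 6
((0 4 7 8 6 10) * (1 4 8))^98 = (0 6)(1 7 4)(8 10)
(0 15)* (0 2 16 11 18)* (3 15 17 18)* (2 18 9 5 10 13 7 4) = (0 17 9 5 10 13 7 4 2 16 11 3 15 18) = [17, 1, 16, 15, 2, 10, 6, 4, 8, 5, 13, 3, 12, 7, 14, 18, 11, 9, 0]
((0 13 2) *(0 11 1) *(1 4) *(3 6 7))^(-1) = ((0 13 2 11 4 1)(3 6 7))^(-1) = (0 1 4 11 2 13)(3 7 6)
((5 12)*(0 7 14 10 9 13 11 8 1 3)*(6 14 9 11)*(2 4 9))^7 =(0 14 7 10 2 11 4 8 9 1 13 3 6)(5 12)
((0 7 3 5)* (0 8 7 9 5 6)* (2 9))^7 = (0 6 3 7 8 5 9 2)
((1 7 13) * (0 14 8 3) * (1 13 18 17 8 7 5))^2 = (0 7 17 3 14 18 8)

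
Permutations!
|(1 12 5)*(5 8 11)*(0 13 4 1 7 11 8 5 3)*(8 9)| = 18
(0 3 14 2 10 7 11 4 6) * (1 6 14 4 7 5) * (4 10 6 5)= (0 3 10 4 14 2 6)(1 5)(7 11)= [3, 5, 6, 10, 14, 1, 0, 11, 8, 9, 4, 7, 12, 13, 2]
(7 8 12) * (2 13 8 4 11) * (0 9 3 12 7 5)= [9, 1, 13, 12, 11, 0, 6, 4, 7, 3, 10, 2, 5, 8]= (0 9 3 12 5)(2 13 8 7 4 11)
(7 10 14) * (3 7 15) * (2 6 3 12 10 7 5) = (2 6 3 5)(10 14 15 12) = [0, 1, 6, 5, 4, 2, 3, 7, 8, 9, 14, 11, 10, 13, 15, 12]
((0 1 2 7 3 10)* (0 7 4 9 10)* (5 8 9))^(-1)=((0 1 2 4 5 8 9 10 7 3))^(-1)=(0 3 7 10 9 8 5 4 2 1)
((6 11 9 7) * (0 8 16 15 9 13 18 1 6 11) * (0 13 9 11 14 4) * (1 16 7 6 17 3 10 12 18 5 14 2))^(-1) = ((0 8 7 2 1 17 3 10 12 18 16 15 11 9 6 13 5 14 4))^(-1) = (0 4 14 5 13 6 9 11 15 16 18 12 10 3 17 1 2 7 8)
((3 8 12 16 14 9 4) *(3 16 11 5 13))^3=(3 11)(4 9 14 16)(5 8)(12 13)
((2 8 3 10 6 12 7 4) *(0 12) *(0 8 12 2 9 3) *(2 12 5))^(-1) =((0 12 7 4 9 3 10 6 8)(2 5))^(-1) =(0 8 6 10 3 9 4 7 12)(2 5)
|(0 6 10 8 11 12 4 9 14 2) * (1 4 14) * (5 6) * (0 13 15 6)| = 18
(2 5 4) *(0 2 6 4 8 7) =(0 2 5 8 7)(4 6) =[2, 1, 5, 3, 6, 8, 4, 0, 7]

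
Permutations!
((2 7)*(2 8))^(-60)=(8)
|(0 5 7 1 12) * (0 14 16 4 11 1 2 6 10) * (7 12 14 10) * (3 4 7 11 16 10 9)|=|(0 5 12 9 3 4 16 7 2 6 11 1 14 10)|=14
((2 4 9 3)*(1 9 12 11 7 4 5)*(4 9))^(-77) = ((1 4 12 11 7 9 3 2 5))^(-77) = (1 7 5 11 2 12 3 4 9)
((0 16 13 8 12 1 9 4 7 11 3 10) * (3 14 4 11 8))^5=(16)(1 7 11 12 4 9 8 14)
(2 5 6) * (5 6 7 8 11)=(2 6)(5 7 8 11)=[0, 1, 6, 3, 4, 7, 2, 8, 11, 9, 10, 5]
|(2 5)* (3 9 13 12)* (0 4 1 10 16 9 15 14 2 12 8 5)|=14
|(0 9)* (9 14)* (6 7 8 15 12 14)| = 8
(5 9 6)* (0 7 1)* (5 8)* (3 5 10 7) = (0 3 5 9 6 8 10 7 1) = [3, 0, 2, 5, 4, 9, 8, 1, 10, 6, 7]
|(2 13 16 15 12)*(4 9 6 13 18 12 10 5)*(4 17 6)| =|(2 18 12)(4 9)(5 17 6 13 16 15 10)| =42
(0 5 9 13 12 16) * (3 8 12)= [5, 1, 2, 8, 4, 9, 6, 7, 12, 13, 10, 11, 16, 3, 14, 15, 0]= (0 5 9 13 3 8 12 16)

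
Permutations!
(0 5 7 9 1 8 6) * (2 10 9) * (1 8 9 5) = [1, 9, 10, 3, 4, 7, 0, 2, 6, 8, 5] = (0 1 9 8 6)(2 10 5 7)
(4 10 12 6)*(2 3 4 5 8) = [0, 1, 3, 4, 10, 8, 5, 7, 2, 9, 12, 11, 6] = (2 3 4 10 12 6 5 8)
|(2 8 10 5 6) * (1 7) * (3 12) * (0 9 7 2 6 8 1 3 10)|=|(0 9 7 3 12 10 5 8)(1 2)|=8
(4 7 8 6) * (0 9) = (0 9)(4 7 8 6) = [9, 1, 2, 3, 7, 5, 4, 8, 6, 0]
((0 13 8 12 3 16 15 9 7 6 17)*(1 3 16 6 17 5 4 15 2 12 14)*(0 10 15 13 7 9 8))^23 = (0 5 1 15 7 4 3 8 17 13 6 14 10)(2 16 12)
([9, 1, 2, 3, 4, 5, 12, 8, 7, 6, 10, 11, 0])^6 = (0 6)(9 12)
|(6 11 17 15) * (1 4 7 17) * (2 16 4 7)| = |(1 7 17 15 6 11)(2 16 4)| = 6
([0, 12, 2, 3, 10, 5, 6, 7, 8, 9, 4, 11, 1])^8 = (12)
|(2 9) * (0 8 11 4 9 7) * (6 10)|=14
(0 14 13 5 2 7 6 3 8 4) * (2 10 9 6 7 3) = (0 14 13 5 10 9 6 2 3 8 4) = [14, 1, 3, 8, 0, 10, 2, 7, 4, 6, 9, 11, 12, 5, 13]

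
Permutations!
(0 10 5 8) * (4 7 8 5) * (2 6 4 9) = (0 10 9 2 6 4 7 8) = [10, 1, 6, 3, 7, 5, 4, 8, 0, 2, 9]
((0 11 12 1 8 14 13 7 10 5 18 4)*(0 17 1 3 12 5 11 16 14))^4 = (0 7 18 8 13 5 1 14 11 17 16 10 4)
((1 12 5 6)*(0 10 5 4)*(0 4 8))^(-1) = (0 8 12 1 6 5 10)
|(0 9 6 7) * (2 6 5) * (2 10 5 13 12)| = |(0 9 13 12 2 6 7)(5 10)| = 14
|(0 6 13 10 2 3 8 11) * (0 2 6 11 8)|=|(0 11 2 3)(6 13 10)|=12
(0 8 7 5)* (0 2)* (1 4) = [8, 4, 0, 3, 1, 2, 6, 5, 7] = (0 8 7 5 2)(1 4)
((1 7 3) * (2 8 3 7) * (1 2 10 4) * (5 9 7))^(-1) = ((1 10 4)(2 8 3)(5 9 7))^(-1) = (1 4 10)(2 3 8)(5 7 9)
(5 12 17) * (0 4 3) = [4, 1, 2, 0, 3, 12, 6, 7, 8, 9, 10, 11, 17, 13, 14, 15, 16, 5] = (0 4 3)(5 12 17)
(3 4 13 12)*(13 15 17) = (3 4 15 17 13 12) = [0, 1, 2, 4, 15, 5, 6, 7, 8, 9, 10, 11, 3, 12, 14, 17, 16, 13]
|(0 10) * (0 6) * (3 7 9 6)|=|(0 10 3 7 9 6)|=6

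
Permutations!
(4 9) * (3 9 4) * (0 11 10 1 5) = [11, 5, 2, 9, 4, 0, 6, 7, 8, 3, 1, 10] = (0 11 10 1 5)(3 9)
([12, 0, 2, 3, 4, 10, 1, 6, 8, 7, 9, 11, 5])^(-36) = [9, 10, 2, 3, 4, 6, 5, 12, 8, 0, 1, 11, 7]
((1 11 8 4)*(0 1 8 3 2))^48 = (0 3 1 2 11)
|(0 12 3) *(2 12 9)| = 5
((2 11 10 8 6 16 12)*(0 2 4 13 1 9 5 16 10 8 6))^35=(16)(0 8 11 2)(6 10)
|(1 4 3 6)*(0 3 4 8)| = 5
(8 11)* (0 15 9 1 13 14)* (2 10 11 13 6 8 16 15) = (0 2 10 11 16 15 9 1 6 8 13 14) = [2, 6, 10, 3, 4, 5, 8, 7, 13, 1, 11, 16, 12, 14, 0, 9, 15]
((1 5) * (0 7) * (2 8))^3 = (0 7)(1 5)(2 8)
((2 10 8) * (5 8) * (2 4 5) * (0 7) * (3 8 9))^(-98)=(10)(3 4 9 8 5)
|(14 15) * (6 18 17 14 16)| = |(6 18 17 14 15 16)| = 6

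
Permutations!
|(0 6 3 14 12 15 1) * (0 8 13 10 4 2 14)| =9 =|(0 6 3)(1 8 13 10 4 2 14 12 15)|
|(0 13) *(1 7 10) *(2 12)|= 6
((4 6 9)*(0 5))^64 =((0 5)(4 6 9))^64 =(4 6 9)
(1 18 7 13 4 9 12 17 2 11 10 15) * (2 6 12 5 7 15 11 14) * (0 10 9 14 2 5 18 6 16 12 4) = [10, 6, 2, 3, 14, 7, 4, 13, 8, 18, 11, 9, 17, 0, 5, 1, 12, 16, 15] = (0 10 11 9 18 15 1 6 4 14 5 7 13)(12 17 16)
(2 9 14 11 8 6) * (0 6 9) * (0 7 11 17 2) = (0 6)(2 7 11 8 9 14 17) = [6, 1, 7, 3, 4, 5, 0, 11, 9, 14, 10, 8, 12, 13, 17, 15, 16, 2]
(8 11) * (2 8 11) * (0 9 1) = [9, 0, 8, 3, 4, 5, 6, 7, 2, 1, 10, 11] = (11)(0 9 1)(2 8)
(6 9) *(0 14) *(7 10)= [14, 1, 2, 3, 4, 5, 9, 10, 8, 6, 7, 11, 12, 13, 0]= (0 14)(6 9)(7 10)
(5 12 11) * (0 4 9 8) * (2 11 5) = (0 4 9 8)(2 11)(5 12) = [4, 1, 11, 3, 9, 12, 6, 7, 0, 8, 10, 2, 5]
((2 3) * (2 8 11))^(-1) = (2 11 8 3)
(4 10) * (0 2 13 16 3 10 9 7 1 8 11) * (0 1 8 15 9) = (0 2 13 16 3 10 4)(1 15 9 7 8 11) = [2, 15, 13, 10, 0, 5, 6, 8, 11, 7, 4, 1, 12, 16, 14, 9, 3]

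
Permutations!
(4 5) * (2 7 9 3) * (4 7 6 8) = [0, 1, 6, 2, 5, 7, 8, 9, 4, 3] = (2 6 8 4 5 7 9 3)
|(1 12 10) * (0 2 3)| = 3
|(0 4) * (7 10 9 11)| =|(0 4)(7 10 9 11)| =4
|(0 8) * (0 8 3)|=|(8)(0 3)|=2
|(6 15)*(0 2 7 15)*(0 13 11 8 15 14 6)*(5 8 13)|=8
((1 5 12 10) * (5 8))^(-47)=(1 12 8 10 5)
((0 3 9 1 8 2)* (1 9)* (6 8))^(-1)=((9)(0 3 1 6 8 2))^(-1)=(9)(0 2 8 6 1 3)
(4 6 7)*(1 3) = (1 3)(4 6 7) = [0, 3, 2, 1, 6, 5, 7, 4]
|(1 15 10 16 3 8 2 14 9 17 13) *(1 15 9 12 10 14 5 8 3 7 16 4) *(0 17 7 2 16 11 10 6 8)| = 66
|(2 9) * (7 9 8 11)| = |(2 8 11 7 9)| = 5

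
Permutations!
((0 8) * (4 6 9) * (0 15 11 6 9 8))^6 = ((4 9)(6 8 15 11))^6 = (6 15)(8 11)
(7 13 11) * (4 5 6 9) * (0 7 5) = [7, 1, 2, 3, 0, 6, 9, 13, 8, 4, 10, 5, 12, 11] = (0 7 13 11 5 6 9 4)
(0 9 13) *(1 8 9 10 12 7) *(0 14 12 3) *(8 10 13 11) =(0 13 14 12 7 1 10 3)(8 9 11) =[13, 10, 2, 0, 4, 5, 6, 1, 9, 11, 3, 8, 7, 14, 12]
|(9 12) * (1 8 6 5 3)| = |(1 8 6 5 3)(9 12)| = 10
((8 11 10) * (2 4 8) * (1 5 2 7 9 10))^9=((1 5 2 4 8 11)(7 9 10))^9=(1 4)(2 11)(5 8)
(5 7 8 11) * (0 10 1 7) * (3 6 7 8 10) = (0 3 6 7 10 1 8 11 5) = [3, 8, 2, 6, 4, 0, 7, 10, 11, 9, 1, 5]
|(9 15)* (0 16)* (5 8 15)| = |(0 16)(5 8 15 9)| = 4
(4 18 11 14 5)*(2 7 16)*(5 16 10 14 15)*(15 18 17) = (2 7 10 14 16)(4 17 15 5)(11 18) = [0, 1, 7, 3, 17, 4, 6, 10, 8, 9, 14, 18, 12, 13, 16, 5, 2, 15, 11]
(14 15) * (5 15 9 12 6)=(5 15 14 9 12 6)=[0, 1, 2, 3, 4, 15, 5, 7, 8, 12, 10, 11, 6, 13, 9, 14]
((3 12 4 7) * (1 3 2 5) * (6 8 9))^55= (1 5 2 7 4 12 3)(6 8 9)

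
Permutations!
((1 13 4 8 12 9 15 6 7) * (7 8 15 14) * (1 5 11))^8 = (1 14 6)(4 5 12)(7 8 13)(9 15 11)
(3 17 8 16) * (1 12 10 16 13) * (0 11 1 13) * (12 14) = (0 11 1 14 12 10 16 3 17 8) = [11, 14, 2, 17, 4, 5, 6, 7, 0, 9, 16, 1, 10, 13, 12, 15, 3, 8]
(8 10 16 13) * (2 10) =(2 10 16 13 8) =[0, 1, 10, 3, 4, 5, 6, 7, 2, 9, 16, 11, 12, 8, 14, 15, 13]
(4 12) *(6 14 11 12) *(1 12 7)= (1 12 4 6 14 11 7)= [0, 12, 2, 3, 6, 5, 14, 1, 8, 9, 10, 7, 4, 13, 11]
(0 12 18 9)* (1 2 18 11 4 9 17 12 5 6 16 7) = (0 5 6 16 7 1 2 18 17 12 11 4 9) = [5, 2, 18, 3, 9, 6, 16, 1, 8, 0, 10, 4, 11, 13, 14, 15, 7, 12, 17]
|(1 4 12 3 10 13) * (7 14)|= 6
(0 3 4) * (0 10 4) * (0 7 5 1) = (0 3 7 5 1)(4 10) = [3, 0, 2, 7, 10, 1, 6, 5, 8, 9, 4]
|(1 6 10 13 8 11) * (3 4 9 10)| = |(1 6 3 4 9 10 13 8 11)| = 9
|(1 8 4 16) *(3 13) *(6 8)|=|(1 6 8 4 16)(3 13)|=10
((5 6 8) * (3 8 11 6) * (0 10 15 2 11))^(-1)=(0 6 11 2 15 10)(3 5 8)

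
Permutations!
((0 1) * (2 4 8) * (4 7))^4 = (8)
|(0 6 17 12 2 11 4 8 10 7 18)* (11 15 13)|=13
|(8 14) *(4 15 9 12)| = 4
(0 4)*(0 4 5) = (0 5) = [5, 1, 2, 3, 4, 0]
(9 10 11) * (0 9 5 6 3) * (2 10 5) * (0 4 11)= (0 9 5 6 3 4 11 2 10)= [9, 1, 10, 4, 11, 6, 3, 7, 8, 5, 0, 2]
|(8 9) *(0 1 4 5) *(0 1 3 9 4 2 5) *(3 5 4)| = 15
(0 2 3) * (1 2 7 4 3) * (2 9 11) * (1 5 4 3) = [7, 9, 5, 0, 1, 4, 6, 3, 8, 11, 10, 2] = (0 7 3)(1 9 11 2 5 4)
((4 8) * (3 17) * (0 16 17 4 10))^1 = (0 16 17 3 4 8 10)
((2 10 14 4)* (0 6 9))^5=(0 9 6)(2 10 14 4)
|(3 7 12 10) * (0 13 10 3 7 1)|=|(0 13 10 7 12 3 1)|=7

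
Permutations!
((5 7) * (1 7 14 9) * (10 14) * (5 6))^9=(1 6 10 9 7 5 14)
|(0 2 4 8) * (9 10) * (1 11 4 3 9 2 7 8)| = |(0 7 8)(1 11 4)(2 3 9 10)| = 12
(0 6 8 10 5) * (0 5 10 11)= (0 6 8 11)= [6, 1, 2, 3, 4, 5, 8, 7, 11, 9, 10, 0]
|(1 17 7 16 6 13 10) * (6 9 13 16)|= 8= |(1 17 7 6 16 9 13 10)|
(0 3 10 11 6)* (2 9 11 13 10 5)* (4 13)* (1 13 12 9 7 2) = (0 3 5 1 13 10 4 12 9 11 6)(2 7) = [3, 13, 7, 5, 12, 1, 0, 2, 8, 11, 4, 6, 9, 10]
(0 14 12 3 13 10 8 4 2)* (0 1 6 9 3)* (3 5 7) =[14, 6, 1, 13, 2, 7, 9, 3, 4, 5, 8, 11, 0, 10, 12] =(0 14 12)(1 6 9 5 7 3 13 10 8 4 2)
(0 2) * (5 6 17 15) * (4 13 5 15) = [2, 1, 0, 3, 13, 6, 17, 7, 8, 9, 10, 11, 12, 5, 14, 15, 16, 4] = (0 2)(4 13 5 6 17)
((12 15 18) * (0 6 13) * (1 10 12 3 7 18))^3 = (18)(1 15 12 10)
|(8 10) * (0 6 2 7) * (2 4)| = |(0 6 4 2 7)(8 10)| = 10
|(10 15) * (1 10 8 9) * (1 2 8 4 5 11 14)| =|(1 10 15 4 5 11 14)(2 8 9)| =21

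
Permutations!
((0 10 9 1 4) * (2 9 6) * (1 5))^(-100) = ((0 10 6 2 9 5 1 4))^(-100) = (0 9)(1 6)(2 4)(5 10)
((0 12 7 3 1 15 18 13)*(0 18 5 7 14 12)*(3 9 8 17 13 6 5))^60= (5 17)(6 8)(7 13)(9 18)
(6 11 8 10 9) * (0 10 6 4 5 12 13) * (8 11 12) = [10, 1, 2, 3, 5, 8, 12, 7, 6, 4, 9, 11, 13, 0] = (0 10 9 4 5 8 6 12 13)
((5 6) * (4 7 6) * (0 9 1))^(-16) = ((0 9 1)(4 7 6 5))^(-16) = (0 1 9)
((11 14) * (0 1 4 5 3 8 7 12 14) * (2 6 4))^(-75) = ((0 1 2 6 4 5 3 8 7 12 14 11))^(-75) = (0 12 3 6)(1 14 8 4)(2 11 7 5)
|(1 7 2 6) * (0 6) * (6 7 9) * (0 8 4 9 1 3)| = 8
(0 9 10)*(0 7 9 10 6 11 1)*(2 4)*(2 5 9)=(0 10 7 2 4 5 9 6 11 1)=[10, 0, 4, 3, 5, 9, 11, 2, 8, 6, 7, 1]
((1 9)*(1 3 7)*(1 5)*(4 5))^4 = (1 4 3)(5 7 9)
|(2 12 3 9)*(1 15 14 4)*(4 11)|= |(1 15 14 11 4)(2 12 3 9)|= 20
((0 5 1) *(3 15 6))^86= ((0 5 1)(3 15 6))^86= (0 1 5)(3 6 15)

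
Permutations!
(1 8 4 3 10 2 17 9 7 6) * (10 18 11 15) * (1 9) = [0, 8, 17, 18, 3, 5, 9, 6, 4, 7, 2, 15, 12, 13, 14, 10, 16, 1, 11] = (1 8 4 3 18 11 15 10 2 17)(6 9 7)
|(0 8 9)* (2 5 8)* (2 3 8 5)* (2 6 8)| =|(0 3 2 6 8 9)| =6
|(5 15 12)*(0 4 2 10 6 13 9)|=|(0 4 2 10 6 13 9)(5 15 12)|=21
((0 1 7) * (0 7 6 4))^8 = ((7)(0 1 6 4))^8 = (7)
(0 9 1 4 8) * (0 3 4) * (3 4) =(0 9 1)(4 8) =[9, 0, 2, 3, 8, 5, 6, 7, 4, 1]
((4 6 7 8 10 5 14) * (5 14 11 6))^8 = ((4 5 11 6 7 8 10 14))^8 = (14)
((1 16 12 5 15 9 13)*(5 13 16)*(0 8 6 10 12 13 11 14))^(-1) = (0 14 11 12 10 6 8)(1 13 16 9 15 5)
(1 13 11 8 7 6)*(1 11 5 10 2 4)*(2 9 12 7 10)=(1 13 5 2 4)(6 11 8 10 9 12 7)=[0, 13, 4, 3, 1, 2, 11, 6, 10, 12, 9, 8, 7, 5]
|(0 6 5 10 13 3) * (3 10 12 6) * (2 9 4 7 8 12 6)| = |(0 3)(2 9 4 7 8 12)(5 6)(10 13)| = 6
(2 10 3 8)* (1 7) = [0, 7, 10, 8, 4, 5, 6, 1, 2, 9, 3] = (1 7)(2 10 3 8)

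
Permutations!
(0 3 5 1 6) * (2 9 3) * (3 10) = (0 2 9 10 3 5 1 6) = [2, 6, 9, 5, 4, 1, 0, 7, 8, 10, 3]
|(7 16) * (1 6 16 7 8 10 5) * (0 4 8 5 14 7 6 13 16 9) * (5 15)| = 40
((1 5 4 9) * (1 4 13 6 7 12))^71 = (1 12 7 6 13 5)(4 9)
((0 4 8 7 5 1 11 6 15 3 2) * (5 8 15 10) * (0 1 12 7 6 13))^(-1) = (0 13 11 1 2 3 15 4)(5 10 6 8 7 12) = ((0 4 15 3 2 1 11 13)(5 12 7 8 6 10))^(-1)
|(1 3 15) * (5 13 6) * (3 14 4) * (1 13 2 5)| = |(1 14 4 3 15 13 6)(2 5)| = 14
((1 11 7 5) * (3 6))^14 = (1 7)(5 11)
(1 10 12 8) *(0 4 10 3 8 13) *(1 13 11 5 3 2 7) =(0 4 10 12 11 5 3 8 13)(1 2 7) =[4, 2, 7, 8, 10, 3, 6, 1, 13, 9, 12, 5, 11, 0]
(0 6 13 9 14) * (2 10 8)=[6, 1, 10, 3, 4, 5, 13, 7, 2, 14, 8, 11, 12, 9, 0]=(0 6 13 9 14)(2 10 8)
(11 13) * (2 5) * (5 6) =[0, 1, 6, 3, 4, 2, 5, 7, 8, 9, 10, 13, 12, 11] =(2 6 5)(11 13)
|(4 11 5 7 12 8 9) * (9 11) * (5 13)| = 6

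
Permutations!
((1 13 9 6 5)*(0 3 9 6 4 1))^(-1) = (0 5 6 13 1 4 9 3)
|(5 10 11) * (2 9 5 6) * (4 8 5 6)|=15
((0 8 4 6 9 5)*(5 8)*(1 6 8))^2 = (1 9 6)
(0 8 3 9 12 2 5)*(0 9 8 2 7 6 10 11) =[2, 1, 5, 8, 4, 9, 10, 6, 3, 12, 11, 0, 7] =(0 2 5 9 12 7 6 10 11)(3 8)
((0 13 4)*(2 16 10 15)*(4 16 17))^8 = ((0 13 16 10 15 2 17 4))^8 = (17)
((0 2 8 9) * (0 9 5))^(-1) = ((9)(0 2 8 5))^(-1) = (9)(0 5 8 2)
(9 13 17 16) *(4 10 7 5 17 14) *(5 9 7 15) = [0, 1, 2, 3, 10, 17, 6, 9, 8, 13, 15, 11, 12, 14, 4, 5, 7, 16] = (4 10 15 5 17 16 7 9 13 14)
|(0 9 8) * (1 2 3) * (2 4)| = |(0 9 8)(1 4 2 3)| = 12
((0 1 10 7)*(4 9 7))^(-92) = ((0 1 10 4 9 7))^(-92) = (0 9 10)(1 7 4)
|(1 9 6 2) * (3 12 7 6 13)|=8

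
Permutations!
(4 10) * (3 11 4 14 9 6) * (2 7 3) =(2 7 3 11 4 10 14 9 6) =[0, 1, 7, 11, 10, 5, 2, 3, 8, 6, 14, 4, 12, 13, 9]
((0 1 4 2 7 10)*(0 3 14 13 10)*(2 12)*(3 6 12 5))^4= ((0 1 4 5 3 14 13 10 6 12 2 7))^4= (0 3 6)(1 14 12)(2 4 13)(5 10 7)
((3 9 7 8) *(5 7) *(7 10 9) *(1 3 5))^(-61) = (1 7 5 9 3 8 10) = ((1 3 7 8 5 10 9))^(-61)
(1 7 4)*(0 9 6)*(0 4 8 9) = [0, 7, 2, 3, 1, 5, 4, 8, 9, 6] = (1 7 8 9 6 4)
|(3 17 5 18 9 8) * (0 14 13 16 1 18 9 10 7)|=|(0 14 13 16 1 18 10 7)(3 17 5 9 8)|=40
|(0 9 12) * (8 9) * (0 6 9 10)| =3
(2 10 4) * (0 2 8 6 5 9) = [2, 1, 10, 3, 8, 9, 5, 7, 6, 0, 4] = (0 2 10 4 8 6 5 9)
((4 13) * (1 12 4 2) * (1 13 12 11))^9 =(1 11)(2 13)(4 12)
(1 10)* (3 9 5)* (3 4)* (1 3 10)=(3 9 5 4 10)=[0, 1, 2, 9, 10, 4, 6, 7, 8, 5, 3]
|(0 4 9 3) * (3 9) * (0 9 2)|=5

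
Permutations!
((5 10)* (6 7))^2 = (10)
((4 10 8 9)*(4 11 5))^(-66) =(11)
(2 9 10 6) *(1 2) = [0, 2, 9, 3, 4, 5, 1, 7, 8, 10, 6] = (1 2 9 10 6)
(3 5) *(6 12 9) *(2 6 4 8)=(2 6 12 9 4 8)(3 5)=[0, 1, 6, 5, 8, 3, 12, 7, 2, 4, 10, 11, 9]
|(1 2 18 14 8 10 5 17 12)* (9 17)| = |(1 2 18 14 8 10 5 9 17 12)| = 10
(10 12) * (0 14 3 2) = (0 14 3 2)(10 12) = [14, 1, 0, 2, 4, 5, 6, 7, 8, 9, 12, 11, 10, 13, 3]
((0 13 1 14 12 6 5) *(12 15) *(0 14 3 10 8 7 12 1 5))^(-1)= (0 6 12 7 8 10 3 1 15 14 5 13)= ((0 13 5 14 15 1 3 10 8 7 12 6))^(-1)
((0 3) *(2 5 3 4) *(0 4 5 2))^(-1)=(0 4 3 5)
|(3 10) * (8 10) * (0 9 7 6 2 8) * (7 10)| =|(0 9 10 3)(2 8 7 6)| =4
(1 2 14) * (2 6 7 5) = (1 6 7 5 2 14) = [0, 6, 14, 3, 4, 2, 7, 5, 8, 9, 10, 11, 12, 13, 1]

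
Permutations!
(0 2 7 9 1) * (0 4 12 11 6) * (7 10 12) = (0 2 10 12 11 6)(1 4 7 9) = [2, 4, 10, 3, 7, 5, 0, 9, 8, 1, 12, 6, 11]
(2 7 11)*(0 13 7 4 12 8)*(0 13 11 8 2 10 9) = (0 11 10 9)(2 4 12)(7 8 13) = [11, 1, 4, 3, 12, 5, 6, 8, 13, 0, 9, 10, 2, 7]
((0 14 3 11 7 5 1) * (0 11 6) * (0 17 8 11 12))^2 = ((0 14 3 6 17 8 11 7 5 1 12))^2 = (0 3 17 11 5 12 14 6 8 7 1)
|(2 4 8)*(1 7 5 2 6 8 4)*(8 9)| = 12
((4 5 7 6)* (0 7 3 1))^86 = ((0 7 6 4 5 3 1))^86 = (0 6 5 1 7 4 3)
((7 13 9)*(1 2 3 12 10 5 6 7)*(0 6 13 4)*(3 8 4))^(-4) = (0 1 10 6 2 5 7 8 13 3 4 9 12)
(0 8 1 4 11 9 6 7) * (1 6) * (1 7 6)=(0 8 1 4 11 9 7)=[8, 4, 2, 3, 11, 5, 6, 0, 1, 7, 10, 9]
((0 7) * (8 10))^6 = (10)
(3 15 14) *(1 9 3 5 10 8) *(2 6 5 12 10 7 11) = (1 9 3 15 14 12 10 8)(2 6 5 7 11) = [0, 9, 6, 15, 4, 7, 5, 11, 1, 3, 8, 2, 10, 13, 12, 14]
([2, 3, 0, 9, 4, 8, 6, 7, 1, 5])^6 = [0, 3, 2, 9, 4, 8, 6, 7, 1, 5]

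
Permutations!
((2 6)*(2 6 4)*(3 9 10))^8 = (3 10 9)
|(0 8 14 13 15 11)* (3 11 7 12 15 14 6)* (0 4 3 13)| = 15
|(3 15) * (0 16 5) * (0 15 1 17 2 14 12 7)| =|(0 16 5 15 3 1 17 2 14 12 7)| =11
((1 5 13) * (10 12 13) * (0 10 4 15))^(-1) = (0 15 4 5 1 13 12 10)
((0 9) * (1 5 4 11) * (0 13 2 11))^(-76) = (0 11)(1 9)(2 4)(5 13)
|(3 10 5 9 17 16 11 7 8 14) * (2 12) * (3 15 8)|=24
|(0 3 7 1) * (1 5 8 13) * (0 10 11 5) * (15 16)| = 6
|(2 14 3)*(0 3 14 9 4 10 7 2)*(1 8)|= 10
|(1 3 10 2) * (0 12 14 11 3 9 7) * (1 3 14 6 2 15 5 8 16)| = 26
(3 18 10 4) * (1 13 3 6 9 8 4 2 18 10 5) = (1 13 3 10 2 18 5)(4 6 9 8) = [0, 13, 18, 10, 6, 1, 9, 7, 4, 8, 2, 11, 12, 3, 14, 15, 16, 17, 5]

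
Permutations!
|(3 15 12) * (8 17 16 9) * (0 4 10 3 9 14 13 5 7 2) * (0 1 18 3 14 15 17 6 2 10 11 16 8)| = |(0 4 11 16 15 12 9)(1 18 3 17 8 6 2)(5 7 10 14 13)| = 35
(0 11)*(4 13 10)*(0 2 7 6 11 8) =(0 8)(2 7 6 11)(4 13 10) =[8, 1, 7, 3, 13, 5, 11, 6, 0, 9, 4, 2, 12, 10]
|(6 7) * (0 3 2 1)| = |(0 3 2 1)(6 7)| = 4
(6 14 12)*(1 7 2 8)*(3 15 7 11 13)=(1 11 13 3 15 7 2 8)(6 14 12)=[0, 11, 8, 15, 4, 5, 14, 2, 1, 9, 10, 13, 6, 3, 12, 7]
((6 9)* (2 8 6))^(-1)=((2 8 6 9))^(-1)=(2 9 6 8)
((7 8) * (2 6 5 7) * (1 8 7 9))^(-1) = ((1 8 2 6 5 9))^(-1) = (1 9 5 6 2 8)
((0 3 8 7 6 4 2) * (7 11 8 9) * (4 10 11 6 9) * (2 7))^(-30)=((0 3 4 7 9 2)(6 10 11 8))^(-30)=(6 11)(8 10)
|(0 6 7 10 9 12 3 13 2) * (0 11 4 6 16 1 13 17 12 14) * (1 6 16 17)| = 15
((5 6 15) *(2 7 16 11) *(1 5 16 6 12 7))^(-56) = ((1 5 12 7 6 15 16 11 2))^(-56) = (1 11 15 7 5 2 16 6 12)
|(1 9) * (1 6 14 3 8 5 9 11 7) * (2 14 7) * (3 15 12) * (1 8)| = 35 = |(1 11 2 14 15 12 3)(5 9 6 7 8)|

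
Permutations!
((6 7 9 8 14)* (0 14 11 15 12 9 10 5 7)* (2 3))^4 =((0 14 6)(2 3)(5 7 10)(8 11 15 12 9))^4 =(0 14 6)(5 7 10)(8 9 12 15 11)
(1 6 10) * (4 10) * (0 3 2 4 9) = (0 3 2 4 10 1 6 9) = [3, 6, 4, 2, 10, 5, 9, 7, 8, 0, 1]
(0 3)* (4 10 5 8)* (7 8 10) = [3, 1, 2, 0, 7, 10, 6, 8, 4, 9, 5] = (0 3)(4 7 8)(5 10)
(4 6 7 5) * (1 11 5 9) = (1 11 5 4 6 7 9) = [0, 11, 2, 3, 6, 4, 7, 9, 8, 1, 10, 5]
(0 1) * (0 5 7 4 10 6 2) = (0 1 5 7 4 10 6 2) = [1, 5, 0, 3, 10, 7, 2, 4, 8, 9, 6]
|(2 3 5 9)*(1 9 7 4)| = |(1 9 2 3 5 7 4)| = 7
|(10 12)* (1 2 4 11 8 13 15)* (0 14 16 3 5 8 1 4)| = 12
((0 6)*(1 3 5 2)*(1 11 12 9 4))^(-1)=(0 6)(1 4 9 12 11 2 5 3)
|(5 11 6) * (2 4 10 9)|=12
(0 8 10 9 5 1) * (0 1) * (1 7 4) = (0 8 10 9 5)(1 7 4) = [8, 7, 2, 3, 1, 0, 6, 4, 10, 5, 9]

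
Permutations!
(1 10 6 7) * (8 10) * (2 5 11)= [0, 8, 5, 3, 4, 11, 7, 1, 10, 9, 6, 2]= (1 8 10 6 7)(2 5 11)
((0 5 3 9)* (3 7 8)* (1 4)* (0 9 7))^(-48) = ((9)(0 5)(1 4)(3 7 8))^(-48) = (9)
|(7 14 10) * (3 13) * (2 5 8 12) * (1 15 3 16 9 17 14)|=20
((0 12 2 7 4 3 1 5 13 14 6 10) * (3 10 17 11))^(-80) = ((0 12 2 7 4 10)(1 5 13 14 6 17 11 3))^(-80) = (17)(0 4 2)(7 12 10)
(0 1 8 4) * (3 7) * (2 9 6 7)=(0 1 8 4)(2 9 6 7 3)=[1, 8, 9, 2, 0, 5, 7, 3, 4, 6]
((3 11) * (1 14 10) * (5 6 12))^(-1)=(1 10 14)(3 11)(5 12 6)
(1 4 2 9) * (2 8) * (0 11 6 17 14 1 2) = [11, 4, 9, 3, 8, 5, 17, 7, 0, 2, 10, 6, 12, 13, 1, 15, 16, 14] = (0 11 6 17 14 1 4 8)(2 9)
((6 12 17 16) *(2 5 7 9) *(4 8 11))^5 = (2 5 7 9)(4 11 8)(6 12 17 16)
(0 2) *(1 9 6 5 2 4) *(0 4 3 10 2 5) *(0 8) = (0 3 10 2 4 1 9 6 8) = [3, 9, 4, 10, 1, 5, 8, 7, 0, 6, 2]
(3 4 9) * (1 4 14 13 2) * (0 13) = [13, 4, 1, 14, 9, 5, 6, 7, 8, 3, 10, 11, 12, 2, 0] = (0 13 2 1 4 9 3 14)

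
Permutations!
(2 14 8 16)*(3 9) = [0, 1, 14, 9, 4, 5, 6, 7, 16, 3, 10, 11, 12, 13, 8, 15, 2] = (2 14 8 16)(3 9)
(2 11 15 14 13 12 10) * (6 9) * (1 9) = (1 9 6)(2 11 15 14 13 12 10) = [0, 9, 11, 3, 4, 5, 1, 7, 8, 6, 2, 15, 10, 12, 13, 14]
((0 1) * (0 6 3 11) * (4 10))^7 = (0 6 11 1 3)(4 10)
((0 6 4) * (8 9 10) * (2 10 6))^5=((0 2 10 8 9 6 4))^5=(0 6 8 2 4 9 10)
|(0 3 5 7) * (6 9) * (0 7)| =6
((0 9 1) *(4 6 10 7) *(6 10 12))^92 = (12)(0 1 9)(4 7 10)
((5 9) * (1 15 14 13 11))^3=(1 13 15 11 14)(5 9)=((1 15 14 13 11)(5 9))^3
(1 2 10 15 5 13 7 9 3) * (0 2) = [2, 0, 10, 1, 4, 13, 6, 9, 8, 3, 15, 11, 12, 7, 14, 5] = (0 2 10 15 5 13 7 9 3 1)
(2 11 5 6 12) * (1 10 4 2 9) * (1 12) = (1 10 4 2 11 5 6)(9 12) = [0, 10, 11, 3, 2, 6, 1, 7, 8, 12, 4, 5, 9]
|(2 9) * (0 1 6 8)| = 4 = |(0 1 6 8)(2 9)|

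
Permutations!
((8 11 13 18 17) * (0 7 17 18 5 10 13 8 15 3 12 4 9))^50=((18)(0 7 17 15 3 12 4 9)(5 10 13)(8 11))^50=(18)(0 17 3 4)(5 13 10)(7 15 12 9)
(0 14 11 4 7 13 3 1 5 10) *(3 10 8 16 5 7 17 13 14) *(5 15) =(0 3 1 7 14 11 4 17 13 10)(5 8 16 15) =[3, 7, 2, 1, 17, 8, 6, 14, 16, 9, 0, 4, 12, 10, 11, 5, 15, 13]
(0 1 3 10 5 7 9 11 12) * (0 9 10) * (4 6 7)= (0 1 3)(4 6 7 10 5)(9 11 12)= [1, 3, 2, 0, 6, 4, 7, 10, 8, 11, 5, 12, 9]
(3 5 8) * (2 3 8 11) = (2 3 5 11) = [0, 1, 3, 5, 4, 11, 6, 7, 8, 9, 10, 2]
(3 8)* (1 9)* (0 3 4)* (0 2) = (0 3 8 4 2)(1 9) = [3, 9, 0, 8, 2, 5, 6, 7, 4, 1]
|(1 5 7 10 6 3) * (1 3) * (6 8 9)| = 7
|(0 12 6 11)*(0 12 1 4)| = 3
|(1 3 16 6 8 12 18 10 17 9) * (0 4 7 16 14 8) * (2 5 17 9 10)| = |(0 4 7 16 6)(1 3 14 8 12 18 2 5 17 10 9)| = 55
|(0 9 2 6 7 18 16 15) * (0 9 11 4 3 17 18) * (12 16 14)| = 14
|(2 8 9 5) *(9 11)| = |(2 8 11 9 5)| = 5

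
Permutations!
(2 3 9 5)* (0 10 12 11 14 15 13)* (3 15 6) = (0 10 12 11 14 6 3 9 5 2 15 13) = [10, 1, 15, 9, 4, 2, 3, 7, 8, 5, 12, 14, 11, 0, 6, 13]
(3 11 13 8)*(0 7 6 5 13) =[7, 1, 2, 11, 4, 13, 5, 6, 3, 9, 10, 0, 12, 8] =(0 7 6 5 13 8 3 11)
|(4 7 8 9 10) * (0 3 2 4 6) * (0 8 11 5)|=|(0 3 2 4 7 11 5)(6 8 9 10)|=28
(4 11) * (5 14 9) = (4 11)(5 14 9) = [0, 1, 2, 3, 11, 14, 6, 7, 8, 5, 10, 4, 12, 13, 9]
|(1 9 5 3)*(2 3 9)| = 6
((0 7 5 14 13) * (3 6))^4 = (0 13 14 5 7)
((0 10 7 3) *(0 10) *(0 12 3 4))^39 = ((0 12 3 10 7 4))^39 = (0 10)(3 4)(7 12)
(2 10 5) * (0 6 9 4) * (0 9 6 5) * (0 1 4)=(0 5 2 10 1 4 9)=[5, 4, 10, 3, 9, 2, 6, 7, 8, 0, 1]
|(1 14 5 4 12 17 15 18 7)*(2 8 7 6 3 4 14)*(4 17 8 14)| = |(1 2 14 5 4 12 8 7)(3 17 15 18 6)| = 40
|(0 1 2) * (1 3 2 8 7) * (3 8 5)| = |(0 8 7 1 5 3 2)| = 7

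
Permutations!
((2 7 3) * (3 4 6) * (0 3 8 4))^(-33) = (8)(0 7 2 3)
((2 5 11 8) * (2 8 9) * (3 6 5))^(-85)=((2 3 6 5 11 9))^(-85)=(2 9 11 5 6 3)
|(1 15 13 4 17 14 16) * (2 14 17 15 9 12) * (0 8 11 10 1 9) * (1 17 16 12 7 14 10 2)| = 12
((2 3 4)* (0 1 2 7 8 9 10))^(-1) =(0 10 9 8 7 4 3 2 1)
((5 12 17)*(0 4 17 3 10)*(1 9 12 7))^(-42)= (0 3 9 7 17)(1 5 4 10 12)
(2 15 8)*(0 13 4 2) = (0 13 4 2 15 8) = [13, 1, 15, 3, 2, 5, 6, 7, 0, 9, 10, 11, 12, 4, 14, 8]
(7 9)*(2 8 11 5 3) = (2 8 11 5 3)(7 9) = [0, 1, 8, 2, 4, 3, 6, 9, 11, 7, 10, 5]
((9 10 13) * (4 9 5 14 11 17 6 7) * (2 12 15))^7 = (2 12 15)(4 17 5 9 6 14 10 7 11 13) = ((2 12 15)(4 9 10 13 5 14 11 17 6 7))^7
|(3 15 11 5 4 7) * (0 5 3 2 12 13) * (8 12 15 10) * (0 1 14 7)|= |(0 5 4)(1 14 7 2 15 11 3 10 8 12 13)|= 33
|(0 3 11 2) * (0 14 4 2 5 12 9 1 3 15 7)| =6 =|(0 15 7)(1 3 11 5 12 9)(2 14 4)|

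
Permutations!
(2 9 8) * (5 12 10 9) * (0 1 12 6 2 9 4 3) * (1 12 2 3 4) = (0 12 10 1 2 5 6 3)(8 9) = [12, 2, 5, 0, 4, 6, 3, 7, 9, 8, 1, 11, 10]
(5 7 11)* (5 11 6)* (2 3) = (11)(2 3)(5 7 6) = [0, 1, 3, 2, 4, 7, 5, 6, 8, 9, 10, 11]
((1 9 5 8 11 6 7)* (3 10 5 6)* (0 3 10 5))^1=((0 3 5 8 11 10)(1 9 6 7))^1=(0 3 5 8 11 10)(1 9 6 7)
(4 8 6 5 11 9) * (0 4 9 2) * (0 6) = (0 4 8)(2 6 5 11) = [4, 1, 6, 3, 8, 11, 5, 7, 0, 9, 10, 2]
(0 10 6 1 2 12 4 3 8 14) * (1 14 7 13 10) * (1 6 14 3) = (0 6 3 8 7 13 10 14)(1 2 12 4) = [6, 2, 12, 8, 1, 5, 3, 13, 7, 9, 14, 11, 4, 10, 0]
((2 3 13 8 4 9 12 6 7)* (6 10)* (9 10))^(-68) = (2 4)(3 10)(6 13)(7 8) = ((2 3 13 8 4 10 6 7)(9 12))^(-68)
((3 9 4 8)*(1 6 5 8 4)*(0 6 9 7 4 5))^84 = (9)(3 8 5 4 7)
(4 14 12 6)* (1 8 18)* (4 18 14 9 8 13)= [0, 13, 2, 3, 9, 5, 18, 7, 14, 8, 10, 11, 6, 4, 12, 15, 16, 17, 1]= (1 13 4 9 8 14 12 6 18)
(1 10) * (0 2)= (0 2)(1 10)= [2, 10, 0, 3, 4, 5, 6, 7, 8, 9, 1]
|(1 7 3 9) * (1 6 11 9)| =|(1 7 3)(6 11 9)| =3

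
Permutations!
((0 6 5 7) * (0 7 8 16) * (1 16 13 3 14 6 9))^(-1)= (0 16 1 9)(3 13 8 5 6 14)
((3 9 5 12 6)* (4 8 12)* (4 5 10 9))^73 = ((3 4 8 12 6)(9 10))^73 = (3 12 4 6 8)(9 10)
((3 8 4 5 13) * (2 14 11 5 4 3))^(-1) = (2 13 5 11 14)(3 8)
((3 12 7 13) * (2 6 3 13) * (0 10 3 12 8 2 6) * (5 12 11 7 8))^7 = (13)(6 11 7)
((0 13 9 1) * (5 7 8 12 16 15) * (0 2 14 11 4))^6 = ((0 13 9 1 2 14 11 4)(5 7 8 12 16 15))^6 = (16)(0 11 2 9)(1 13 4 14)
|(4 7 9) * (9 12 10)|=|(4 7 12 10 9)|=5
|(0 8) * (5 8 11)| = 4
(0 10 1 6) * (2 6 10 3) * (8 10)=(0 3 2 6)(1 8 10)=[3, 8, 6, 2, 4, 5, 0, 7, 10, 9, 1]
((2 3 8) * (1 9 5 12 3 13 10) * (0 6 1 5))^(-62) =(0 1)(2 13 10 5 12 3 8)(6 9)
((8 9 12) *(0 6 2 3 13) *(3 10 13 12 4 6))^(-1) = ((0 3 12 8 9 4 6 2 10 13))^(-1) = (0 13 10 2 6 4 9 8 12 3)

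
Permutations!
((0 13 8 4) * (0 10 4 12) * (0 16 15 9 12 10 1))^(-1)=(0 1 4 10 8 13)(9 15 16 12)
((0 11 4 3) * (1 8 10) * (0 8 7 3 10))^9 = (0 11 4 10 1 7 3 8)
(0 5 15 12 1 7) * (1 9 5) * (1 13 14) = (0 13 14 1 7)(5 15 12 9) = [13, 7, 2, 3, 4, 15, 6, 0, 8, 5, 10, 11, 9, 14, 1, 12]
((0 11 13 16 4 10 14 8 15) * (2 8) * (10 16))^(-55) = (0 11 13 10 14 2 8 15)(4 16)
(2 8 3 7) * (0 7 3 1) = (0 7 2 8 1) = [7, 0, 8, 3, 4, 5, 6, 2, 1]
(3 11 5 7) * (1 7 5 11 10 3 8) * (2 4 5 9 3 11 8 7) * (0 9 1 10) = (0 9 3)(1 2 4 5)(8 10 11) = [9, 2, 4, 0, 5, 1, 6, 7, 10, 3, 11, 8]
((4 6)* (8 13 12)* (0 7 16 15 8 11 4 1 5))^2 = ((0 7 16 15 8 13 12 11 4 6 1 5))^2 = (0 16 8 12 4 1)(5 7 15 13 11 6)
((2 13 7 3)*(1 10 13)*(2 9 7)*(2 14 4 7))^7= ((1 10 13 14 4 7 3 9 2))^7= (1 9 7 14 10 2 3 4 13)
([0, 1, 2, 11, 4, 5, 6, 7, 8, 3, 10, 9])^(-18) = (11)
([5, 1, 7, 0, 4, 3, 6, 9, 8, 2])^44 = (0 3 5)(2 9 7)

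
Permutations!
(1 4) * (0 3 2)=(0 3 2)(1 4)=[3, 4, 0, 2, 1]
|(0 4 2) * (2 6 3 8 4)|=|(0 2)(3 8 4 6)|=4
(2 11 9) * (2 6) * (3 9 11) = (11)(2 3 9 6) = [0, 1, 3, 9, 4, 5, 2, 7, 8, 6, 10, 11]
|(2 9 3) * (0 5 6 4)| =12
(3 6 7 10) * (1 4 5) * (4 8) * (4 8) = [0, 4, 2, 6, 5, 1, 7, 10, 8, 9, 3] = (1 4 5)(3 6 7 10)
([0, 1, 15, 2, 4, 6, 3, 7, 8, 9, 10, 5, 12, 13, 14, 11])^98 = (2 11 6)(3 15 5)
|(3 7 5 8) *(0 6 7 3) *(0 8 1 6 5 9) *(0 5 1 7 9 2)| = |(0 1 6 9 5 7 2)| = 7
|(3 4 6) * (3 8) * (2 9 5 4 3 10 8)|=10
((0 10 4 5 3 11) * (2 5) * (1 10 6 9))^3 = ((0 6 9 1 10 4 2 5 3 11))^3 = (0 1 2 11 9 4 3 6 10 5)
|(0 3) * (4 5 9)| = 6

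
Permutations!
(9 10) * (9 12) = [0, 1, 2, 3, 4, 5, 6, 7, 8, 10, 12, 11, 9] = (9 10 12)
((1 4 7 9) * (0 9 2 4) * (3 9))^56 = ((0 3 9 1)(2 4 7))^56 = (9)(2 7 4)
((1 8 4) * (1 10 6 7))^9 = ((1 8 4 10 6 7))^9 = (1 10)(4 7)(6 8)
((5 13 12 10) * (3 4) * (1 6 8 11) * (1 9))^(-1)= (1 9 11 8 6)(3 4)(5 10 12 13)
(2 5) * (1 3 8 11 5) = (1 3 8 11 5 2) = [0, 3, 1, 8, 4, 2, 6, 7, 11, 9, 10, 5]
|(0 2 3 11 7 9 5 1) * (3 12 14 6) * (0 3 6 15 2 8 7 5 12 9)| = 60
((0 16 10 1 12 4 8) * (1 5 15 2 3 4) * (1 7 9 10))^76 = (0 4 2 5 9 12 16 8 3 15 10 7 1)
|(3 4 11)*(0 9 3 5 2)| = 7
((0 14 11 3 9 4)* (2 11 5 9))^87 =(0 5 4 14 9)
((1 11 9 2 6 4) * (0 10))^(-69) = (0 10)(1 2)(4 9)(6 11)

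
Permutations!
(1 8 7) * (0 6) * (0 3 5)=(0 6 3 5)(1 8 7)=[6, 8, 2, 5, 4, 0, 3, 1, 7]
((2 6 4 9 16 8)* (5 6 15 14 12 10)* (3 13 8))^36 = ((2 15 14 12 10 5 6 4 9 16 3 13 8))^36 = (2 3 4 10 15 13 9 5 14 8 16 6 12)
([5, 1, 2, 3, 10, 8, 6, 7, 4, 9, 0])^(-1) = (0 10 4 8 5)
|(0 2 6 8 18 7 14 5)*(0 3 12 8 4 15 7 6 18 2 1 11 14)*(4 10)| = 15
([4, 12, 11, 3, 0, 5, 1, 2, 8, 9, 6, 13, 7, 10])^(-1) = (0 4)(1 6 10 13 11 2 7 12)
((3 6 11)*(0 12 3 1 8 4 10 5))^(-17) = ((0 12 3 6 11 1 8 4 10 5))^(-17) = (0 6 8 5 3 1 10 12 11 4)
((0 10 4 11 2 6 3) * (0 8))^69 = ((0 10 4 11 2 6 3 8))^69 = (0 6 4 8 2 10 3 11)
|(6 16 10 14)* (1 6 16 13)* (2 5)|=6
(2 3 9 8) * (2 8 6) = (2 3 9 6) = [0, 1, 3, 9, 4, 5, 2, 7, 8, 6]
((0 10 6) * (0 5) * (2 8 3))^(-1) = (0 5 6 10)(2 3 8)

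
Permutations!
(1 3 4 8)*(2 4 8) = (1 3 8)(2 4) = [0, 3, 4, 8, 2, 5, 6, 7, 1]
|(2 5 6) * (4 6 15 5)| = |(2 4 6)(5 15)| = 6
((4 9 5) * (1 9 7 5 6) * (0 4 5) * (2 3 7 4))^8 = (1 6 9)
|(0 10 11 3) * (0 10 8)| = 6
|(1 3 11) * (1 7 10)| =5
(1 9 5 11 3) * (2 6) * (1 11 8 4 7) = (1 9 5 8 4 7)(2 6)(3 11) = [0, 9, 6, 11, 7, 8, 2, 1, 4, 5, 10, 3]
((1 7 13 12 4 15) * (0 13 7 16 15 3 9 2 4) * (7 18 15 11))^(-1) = ((0 13 12)(1 16 11 7 18 15)(2 4 3 9))^(-1) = (0 12 13)(1 15 18 7 11 16)(2 9 3 4)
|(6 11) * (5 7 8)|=|(5 7 8)(6 11)|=6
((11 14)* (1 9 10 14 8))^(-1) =(1 8 11 14 10 9) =((1 9 10 14 11 8))^(-1)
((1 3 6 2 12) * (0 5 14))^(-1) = (0 14 5)(1 12 2 6 3)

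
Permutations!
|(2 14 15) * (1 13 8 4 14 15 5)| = 6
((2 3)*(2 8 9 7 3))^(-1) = ((3 8 9 7))^(-1) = (3 7 9 8)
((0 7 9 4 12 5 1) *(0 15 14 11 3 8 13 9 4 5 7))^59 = ((1 15 14 11 3 8 13 9 5)(4 12 7))^59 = (1 8 15 13 14 9 11 5 3)(4 7 12)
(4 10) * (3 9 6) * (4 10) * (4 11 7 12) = (3 9 6)(4 11 7 12) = [0, 1, 2, 9, 11, 5, 3, 12, 8, 6, 10, 7, 4]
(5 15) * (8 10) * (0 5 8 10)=(0 5 15 8)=[5, 1, 2, 3, 4, 15, 6, 7, 0, 9, 10, 11, 12, 13, 14, 8]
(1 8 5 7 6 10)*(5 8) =[0, 5, 2, 3, 4, 7, 10, 6, 8, 9, 1] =(1 5 7 6 10)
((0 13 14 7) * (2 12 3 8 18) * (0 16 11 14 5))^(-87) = ((0 13 5)(2 12 3 8 18)(7 16 11 14))^(-87) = (2 8 12 18 3)(7 16 11 14)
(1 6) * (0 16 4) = (0 16 4)(1 6) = [16, 6, 2, 3, 0, 5, 1, 7, 8, 9, 10, 11, 12, 13, 14, 15, 4]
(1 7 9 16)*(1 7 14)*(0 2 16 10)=(0 2 16 7 9 10)(1 14)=[2, 14, 16, 3, 4, 5, 6, 9, 8, 10, 0, 11, 12, 13, 1, 15, 7]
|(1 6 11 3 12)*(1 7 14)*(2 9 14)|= 9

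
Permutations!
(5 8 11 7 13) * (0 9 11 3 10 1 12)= (0 9 11 7 13 5 8 3 10 1 12)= [9, 12, 2, 10, 4, 8, 6, 13, 3, 11, 1, 7, 0, 5]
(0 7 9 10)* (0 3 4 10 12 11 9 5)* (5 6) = (0 7 6 5)(3 4 10)(9 12 11) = [7, 1, 2, 4, 10, 0, 5, 6, 8, 12, 3, 9, 11]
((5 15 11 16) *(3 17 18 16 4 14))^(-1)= (3 14 4 11 15 5 16 18 17)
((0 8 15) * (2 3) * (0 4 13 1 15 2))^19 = (0 3 2 8)(1 13 4 15)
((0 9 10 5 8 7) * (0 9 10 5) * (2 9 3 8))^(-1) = (0 10)(2 5 9)(3 7 8)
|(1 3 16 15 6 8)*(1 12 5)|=|(1 3 16 15 6 8 12 5)|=8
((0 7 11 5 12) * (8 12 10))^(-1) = ((0 7 11 5 10 8 12))^(-1) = (0 12 8 10 5 11 7)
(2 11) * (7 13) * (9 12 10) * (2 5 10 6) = (2 11 5 10 9 12 6)(7 13) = [0, 1, 11, 3, 4, 10, 2, 13, 8, 12, 9, 5, 6, 7]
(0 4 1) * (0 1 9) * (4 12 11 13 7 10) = (0 12 11 13 7 10 4 9) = [12, 1, 2, 3, 9, 5, 6, 10, 8, 0, 4, 13, 11, 7]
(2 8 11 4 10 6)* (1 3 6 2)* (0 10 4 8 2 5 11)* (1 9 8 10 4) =(0 4 1 3 6 9 8)(5 11 10) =[4, 3, 2, 6, 1, 11, 9, 7, 0, 8, 5, 10]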